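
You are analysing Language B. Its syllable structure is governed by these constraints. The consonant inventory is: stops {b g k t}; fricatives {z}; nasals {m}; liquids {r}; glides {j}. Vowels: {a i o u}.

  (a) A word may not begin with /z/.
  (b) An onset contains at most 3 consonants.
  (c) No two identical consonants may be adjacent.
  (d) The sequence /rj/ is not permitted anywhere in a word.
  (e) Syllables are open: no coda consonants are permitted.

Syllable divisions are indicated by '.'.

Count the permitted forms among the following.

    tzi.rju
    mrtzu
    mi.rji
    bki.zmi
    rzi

2

tzi.rju — violates constraint (d): contains banned sequence /rj/ → not permitted
mrtzu — violates constraint (b): syllable 1 onset /mrtz/ has 4 consonants (> 3) → not permitted
mi.rji — violates constraint (d): contains banned sequence /rj/ → not permitted
bki.zmi — σ1 onset /bk/ (2C), coda /∅/ ok; σ2 onset /zm/ (2C), coda /∅/ ok → permitted
rzi — σ1 onset /rz/ (2C), coda /∅/ ok → permitted
Permitted: bki.zmi, rzi → 2.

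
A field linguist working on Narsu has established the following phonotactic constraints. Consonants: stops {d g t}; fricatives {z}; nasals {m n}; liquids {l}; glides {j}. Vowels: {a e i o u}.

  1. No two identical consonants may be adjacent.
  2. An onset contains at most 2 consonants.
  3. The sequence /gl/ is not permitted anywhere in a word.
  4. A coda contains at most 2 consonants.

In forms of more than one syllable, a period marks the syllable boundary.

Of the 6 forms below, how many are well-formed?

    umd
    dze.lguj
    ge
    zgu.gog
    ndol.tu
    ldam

umd — σ1 onset /∅/, coda /md/ (2C) ok → well-formed
dze.lguj — σ1 onset /dz/ (2C), coda /∅/ ok; σ2 onset /lg/ (2C), coda /j/ ok → well-formed
ge — σ1 onset /g/, coda /∅/ ok → well-formed
zgu.gog — σ1 onset /zg/ (2C), coda /∅/ ok; σ2 onset /g/, coda /g/ ok → well-formed
ndol.tu — σ1 onset /nd/ (2C), coda /l/ ok; σ2 onset /t/, coda /∅/ ok → well-formed
ldam — σ1 onset /ld/ (2C), coda /m/ ok → well-formed
Well-formed: umd, dze.lguj, ge, zgu.gog, ndol.tu, ldam → 6.

6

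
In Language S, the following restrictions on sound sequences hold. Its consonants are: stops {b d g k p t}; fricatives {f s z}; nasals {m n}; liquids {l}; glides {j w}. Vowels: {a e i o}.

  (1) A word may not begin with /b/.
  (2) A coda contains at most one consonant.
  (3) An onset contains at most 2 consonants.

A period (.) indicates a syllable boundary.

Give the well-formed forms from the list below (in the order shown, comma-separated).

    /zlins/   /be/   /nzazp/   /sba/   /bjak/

/sba/

/zlins/ — violates constraint 2: syllable 1 coda /ns/ has 2 consonants (> 1) → ill-formed
/be/ — violates constraint 1: word begins with /b/ → ill-formed
/nzazp/ — violates constraint 2: syllable 1 coda /zp/ has 2 consonants (> 1) → ill-formed
/sba/ — σ1 onset /sb/ (2C), coda /∅/ ok → well-formed
/bjak/ — violates constraint 1: word begins with /b/ → ill-formed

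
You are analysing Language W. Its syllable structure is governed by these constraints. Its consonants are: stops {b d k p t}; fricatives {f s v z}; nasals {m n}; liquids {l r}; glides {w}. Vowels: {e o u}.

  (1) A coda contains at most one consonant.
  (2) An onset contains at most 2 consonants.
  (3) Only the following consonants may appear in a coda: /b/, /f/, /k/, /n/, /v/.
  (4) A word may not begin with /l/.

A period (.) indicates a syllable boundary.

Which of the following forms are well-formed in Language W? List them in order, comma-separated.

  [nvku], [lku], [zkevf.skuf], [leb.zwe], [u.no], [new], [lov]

[nvku] — violates constraint 2: syllable 1 onset /nvk/ has 3 consonants (> 2) → ill-formed
[lku] — violates constraint 4: word begins with /l/ → ill-formed
[zkevf.skuf] — violates constraint 1: syllable 1 coda /vf/ has 2 consonants (> 1) → ill-formed
[leb.zwe] — violates constraint 4: word begins with /l/ → ill-formed
[u.no] — σ1 onset /∅/, coda /∅/ ok; σ2 onset /n/, coda /∅/ ok → well-formed
[new] — violates constraint 3: syllable 1 coda contains /w/, which is not a licensed coda consonant → ill-formed
[lov] — violates constraint 4: word begins with /l/ → ill-formed

[u.no]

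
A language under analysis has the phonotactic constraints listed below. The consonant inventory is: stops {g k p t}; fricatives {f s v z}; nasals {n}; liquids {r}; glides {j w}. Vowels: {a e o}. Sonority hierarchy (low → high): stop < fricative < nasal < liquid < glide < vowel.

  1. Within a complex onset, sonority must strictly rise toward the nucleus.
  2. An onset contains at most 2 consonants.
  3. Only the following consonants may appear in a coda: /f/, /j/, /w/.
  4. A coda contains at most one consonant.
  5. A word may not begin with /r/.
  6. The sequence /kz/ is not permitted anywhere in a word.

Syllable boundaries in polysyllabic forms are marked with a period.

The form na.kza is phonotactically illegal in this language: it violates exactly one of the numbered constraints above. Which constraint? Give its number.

na.kza: contains banned sequence /kz/.
This is a violation of constraint 6: "The sequence /kz/ is not permitted anywhere in a word."
The remaining constraints (1, 2, 3, 4, 5) are satisfied.

6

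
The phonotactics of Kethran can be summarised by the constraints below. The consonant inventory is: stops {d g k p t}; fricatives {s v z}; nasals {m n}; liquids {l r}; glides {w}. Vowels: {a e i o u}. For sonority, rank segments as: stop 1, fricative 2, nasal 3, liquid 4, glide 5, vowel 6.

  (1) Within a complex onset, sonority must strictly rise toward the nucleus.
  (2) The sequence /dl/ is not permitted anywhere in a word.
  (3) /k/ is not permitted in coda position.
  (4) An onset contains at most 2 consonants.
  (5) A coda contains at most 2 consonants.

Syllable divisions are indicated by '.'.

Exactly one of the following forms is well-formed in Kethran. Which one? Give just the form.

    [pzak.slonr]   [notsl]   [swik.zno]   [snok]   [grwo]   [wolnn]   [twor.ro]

[pzak.slonr] — violates constraint 3: syllable 1 coda contains /k/ → ill-formed
[notsl] — violates constraint 5: syllable 1 coda /tsl/ has 3 consonants (> 2) → ill-formed
[swik.zno] — violates constraint 3: syllable 1 coda contains /k/ → ill-formed
[snok] — violates constraint 3: syllable 1 coda contains /k/ → ill-formed
[grwo] — violates constraint 4: syllable 1 onset /grw/ has 3 consonants (> 2) → ill-formed
[wolnn] — violates constraint 5: syllable 1 coda /lnn/ has 3 consonants (> 2) → ill-formed
[twor.ro] — σ1 onset /tw/ (1→5 rises), coda /r/ ok; σ2 onset /r/, coda /∅/ ok → well-formed

[twor.ro]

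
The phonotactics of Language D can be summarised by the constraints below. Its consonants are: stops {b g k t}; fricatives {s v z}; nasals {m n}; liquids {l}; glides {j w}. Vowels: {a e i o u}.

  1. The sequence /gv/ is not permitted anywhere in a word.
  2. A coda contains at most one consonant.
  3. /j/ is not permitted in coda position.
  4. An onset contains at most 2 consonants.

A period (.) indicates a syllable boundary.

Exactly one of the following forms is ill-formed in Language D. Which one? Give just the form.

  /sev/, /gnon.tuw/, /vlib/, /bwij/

/bwij/

/sev/ — σ1 onset /s/, coda /v/ ok → well-formed
/gnon.tuw/ — σ1 onset /gn/ (2C), coda /n/ ok; σ2 onset /t/, coda /w/ ok → well-formed
/vlib/ — σ1 onset /vl/ (2C), coda /b/ ok → well-formed
/bwij/ — violates constraint 3: syllable 1 coda contains /j/ → ill-formed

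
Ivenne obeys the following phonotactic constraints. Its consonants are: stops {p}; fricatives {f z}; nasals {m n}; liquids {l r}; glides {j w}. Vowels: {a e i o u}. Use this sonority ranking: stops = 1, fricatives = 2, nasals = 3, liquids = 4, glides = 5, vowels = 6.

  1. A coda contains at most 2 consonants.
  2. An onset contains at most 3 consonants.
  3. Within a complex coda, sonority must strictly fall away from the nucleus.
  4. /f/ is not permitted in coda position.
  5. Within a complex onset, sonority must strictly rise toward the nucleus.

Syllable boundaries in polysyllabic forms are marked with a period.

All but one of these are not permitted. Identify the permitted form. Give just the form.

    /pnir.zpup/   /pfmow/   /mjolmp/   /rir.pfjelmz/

/pnir.zpup/ — violates constraint 5: syllable 2 onset /zp/: /z/ (fricative, 2) → /p/ (stop, 1) does not rise → not permitted
/pfmow/ — σ1 onset /pfm/ (1→2→3 rises), coda /w/ ok → permitted
/mjolmp/ — violates constraint 1: syllable 1 coda /lmp/ has 3 consonants (> 2) → not permitted
/rir.pfjelmz/ — violates constraint 1: syllable 2 coda /lmz/ has 3 consonants (> 2) → not permitted

/pfmow/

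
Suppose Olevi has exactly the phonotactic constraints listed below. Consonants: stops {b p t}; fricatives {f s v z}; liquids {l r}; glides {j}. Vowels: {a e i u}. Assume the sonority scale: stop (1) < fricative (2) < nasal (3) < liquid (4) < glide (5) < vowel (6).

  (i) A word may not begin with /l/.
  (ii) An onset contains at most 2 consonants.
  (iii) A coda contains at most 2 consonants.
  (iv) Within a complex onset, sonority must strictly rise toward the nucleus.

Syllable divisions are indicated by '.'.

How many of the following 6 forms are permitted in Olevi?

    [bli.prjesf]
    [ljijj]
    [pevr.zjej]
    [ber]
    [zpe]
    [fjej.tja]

[bli.prjesf] — violates constraint (ii): syllable 2 onset /prj/ has 3 consonants (> 2) → not permitted
[ljijj] — violates constraint (i): word begins with /l/ → not permitted
[pevr.zjej] — σ1 onset /p/, coda /vr/ (2C) ok; σ2 onset /zj/ (2→5 rises), coda /j/ ok → permitted
[ber] — σ1 onset /b/, coda /r/ ok → permitted
[zpe] — violates constraint (iv): syllable 1 onset /zp/: /z/ (fricative, 2) → /p/ (stop, 1) does not rise → not permitted
[fjej.tja] — σ1 onset /fj/ (2→5 rises), coda /j/ ok; σ2 onset /tj/ (1→5 rises), coda /∅/ ok → permitted
Permitted: [pevr.zjej], [ber], [fjej.tja] → 3.

3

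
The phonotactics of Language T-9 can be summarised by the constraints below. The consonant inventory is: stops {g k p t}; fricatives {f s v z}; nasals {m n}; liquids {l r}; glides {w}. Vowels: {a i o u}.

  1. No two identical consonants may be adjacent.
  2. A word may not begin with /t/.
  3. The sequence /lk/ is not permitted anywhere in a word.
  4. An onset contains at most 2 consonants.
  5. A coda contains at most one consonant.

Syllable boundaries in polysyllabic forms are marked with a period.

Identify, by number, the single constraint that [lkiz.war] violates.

[lkiz.war]: contains banned sequence /lk/.
This is a violation of constraint 3: "The sequence /lk/ is not permitted anywhere in a word."
The remaining constraints (1, 2, 4, 5) are satisfied.

3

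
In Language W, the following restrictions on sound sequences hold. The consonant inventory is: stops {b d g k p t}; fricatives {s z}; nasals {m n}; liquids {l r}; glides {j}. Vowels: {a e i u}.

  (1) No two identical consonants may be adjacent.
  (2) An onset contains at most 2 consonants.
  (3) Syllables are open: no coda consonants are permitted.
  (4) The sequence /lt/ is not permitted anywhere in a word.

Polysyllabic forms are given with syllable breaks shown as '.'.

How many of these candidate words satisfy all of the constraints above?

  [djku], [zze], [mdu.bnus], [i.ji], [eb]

1

[djku] — violates constraint 2: syllable 1 onset /djk/ has 3 consonants (> 2) → not permitted
[zze] — violates constraint 1: adjacent identical consonants /zz/ → not permitted
[mdu.bnus] — violates constraint 3: syllable 2 coda /s/ has 1 consonant (> 0) → not permitted
[i.ji] — σ1 onset /∅/, coda /∅/ ok; σ2 onset /j/, coda /∅/ ok → permitted
[eb] — violates constraint 3: syllable 1 coda /b/ has 1 consonant (> 0) → not permitted
Permitted: [i.ji] → 1.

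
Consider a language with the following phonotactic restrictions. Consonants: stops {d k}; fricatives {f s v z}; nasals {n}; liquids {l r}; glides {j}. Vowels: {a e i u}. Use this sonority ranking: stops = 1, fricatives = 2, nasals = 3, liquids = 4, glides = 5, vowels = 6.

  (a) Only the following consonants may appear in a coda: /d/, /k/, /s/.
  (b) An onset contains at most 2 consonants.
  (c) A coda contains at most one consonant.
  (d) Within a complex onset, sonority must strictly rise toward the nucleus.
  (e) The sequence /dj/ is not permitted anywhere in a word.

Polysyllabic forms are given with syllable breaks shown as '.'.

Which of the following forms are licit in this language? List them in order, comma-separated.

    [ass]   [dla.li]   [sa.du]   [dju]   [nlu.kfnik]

[dla.li], [sa.du]

[ass] — violates constraint (c): syllable 1 coda /ss/ has 2 consonants (> 1) → illicit
[dla.li] — σ1 onset /dl/ (1→4 rises), coda /∅/ ok; σ2 onset /l/, coda /∅/ ok → licit
[sa.du] — σ1 onset /s/, coda /∅/ ok; σ2 onset /d/, coda /∅/ ok → licit
[dju] — violates constraint (e): contains banned sequence /dj/ → illicit
[nlu.kfnik] — violates constraint (b): syllable 2 onset /kfn/ has 3 consonants (> 2) → illicit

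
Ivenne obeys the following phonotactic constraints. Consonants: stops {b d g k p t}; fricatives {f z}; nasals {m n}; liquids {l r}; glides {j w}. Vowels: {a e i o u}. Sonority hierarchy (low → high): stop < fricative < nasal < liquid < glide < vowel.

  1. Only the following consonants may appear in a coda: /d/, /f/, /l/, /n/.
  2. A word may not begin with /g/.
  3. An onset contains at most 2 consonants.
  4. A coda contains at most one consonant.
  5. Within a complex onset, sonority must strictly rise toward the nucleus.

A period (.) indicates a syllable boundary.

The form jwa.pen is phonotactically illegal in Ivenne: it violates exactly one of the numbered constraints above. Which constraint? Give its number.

5

jwa.pen: syllable 1 onset /jw/: /j/ (glide, 5) → /w/ (glide, 5) does not rise.
This is a violation of constraint 5: "Within a complex onset, sonority must strictly rise toward the nucleus."
The remaining constraints (1, 2, 3, 4) are satisfied.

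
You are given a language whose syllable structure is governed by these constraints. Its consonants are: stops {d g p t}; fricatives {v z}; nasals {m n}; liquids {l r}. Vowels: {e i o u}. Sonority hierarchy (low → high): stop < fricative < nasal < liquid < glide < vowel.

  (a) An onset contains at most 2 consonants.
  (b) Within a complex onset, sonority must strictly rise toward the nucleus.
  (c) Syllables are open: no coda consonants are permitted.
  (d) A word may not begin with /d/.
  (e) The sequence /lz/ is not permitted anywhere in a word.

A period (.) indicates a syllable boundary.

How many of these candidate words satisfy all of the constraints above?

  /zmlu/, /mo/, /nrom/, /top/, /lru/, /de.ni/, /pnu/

2

/zmlu/ — violates constraint (a): syllable 1 onset /zml/ has 3 consonants (> 2) → ill-formed
/mo/ — σ1 onset /m/, coda /∅/ ok → well-formed
/nrom/ — violates constraint (c): syllable 1 coda /m/ has 1 consonant (> 0) → ill-formed
/top/ — violates constraint (c): syllable 1 coda /p/ has 1 consonant (> 0) → ill-formed
/lru/ — violates constraint (b): syllable 1 onset /lr/: /l/ (liquid, 4) → /r/ (liquid, 4) does not rise → ill-formed
/de.ni/ — violates constraint (d): word begins with /d/ → ill-formed
/pnu/ — σ1 onset /pn/ (1→3 rises), coda /∅/ ok → well-formed
Well-formed: /mo/, /pnu/ → 2.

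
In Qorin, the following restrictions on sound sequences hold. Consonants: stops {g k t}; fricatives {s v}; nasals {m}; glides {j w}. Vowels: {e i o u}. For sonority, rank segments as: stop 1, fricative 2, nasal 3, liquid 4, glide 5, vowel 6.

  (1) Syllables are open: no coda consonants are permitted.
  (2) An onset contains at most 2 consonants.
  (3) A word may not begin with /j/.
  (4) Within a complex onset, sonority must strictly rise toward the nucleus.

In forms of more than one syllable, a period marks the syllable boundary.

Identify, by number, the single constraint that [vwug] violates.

[vwug]: syllable 1 coda /g/ has 1 consonant (> 0).
This is a violation of constraint 1: "Syllables are open: no coda consonants are permitted."
The remaining constraints (2, 3, 4) are satisfied.

1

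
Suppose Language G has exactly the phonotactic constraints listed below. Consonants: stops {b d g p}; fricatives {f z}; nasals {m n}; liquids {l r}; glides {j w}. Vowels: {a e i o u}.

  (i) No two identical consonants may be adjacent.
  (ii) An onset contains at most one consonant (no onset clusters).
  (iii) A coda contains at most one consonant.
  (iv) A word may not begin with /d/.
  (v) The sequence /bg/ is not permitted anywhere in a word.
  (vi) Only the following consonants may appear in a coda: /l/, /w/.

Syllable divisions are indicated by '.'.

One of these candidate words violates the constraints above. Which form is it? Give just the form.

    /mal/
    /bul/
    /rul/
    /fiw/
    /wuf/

/mal/ — σ1 onset /m/, coda /l/ ok → licit
/bul/ — σ1 onset /b/, coda /l/ ok → licit
/rul/ — σ1 onset /r/, coda /l/ ok → licit
/fiw/ — σ1 onset /f/, coda /w/ ok → licit
/wuf/ — violates constraint (vi): syllable 1 coda contains /f/, which is not a licensed coda consonant → illicit

/wuf/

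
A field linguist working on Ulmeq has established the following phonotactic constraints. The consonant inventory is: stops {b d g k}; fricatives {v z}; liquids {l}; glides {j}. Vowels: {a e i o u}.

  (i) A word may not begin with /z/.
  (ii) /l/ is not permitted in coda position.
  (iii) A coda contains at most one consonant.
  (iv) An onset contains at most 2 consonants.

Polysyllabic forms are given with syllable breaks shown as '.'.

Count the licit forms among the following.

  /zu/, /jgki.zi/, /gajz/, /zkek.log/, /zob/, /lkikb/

/zu/ — violates constraint (i): word begins with /z/ → illicit
/jgki.zi/ — violates constraint (iv): syllable 1 onset /jgk/ has 3 consonants (> 2) → illicit
/gajz/ — violates constraint (iii): syllable 1 coda /jz/ has 2 consonants (> 1) → illicit
/zkek.log/ — violates constraint (i): word begins with /z/ → illicit
/zob/ — violates constraint (i): word begins with /z/ → illicit
/lkikb/ — violates constraint (iii): syllable 1 coda /kb/ has 2 consonants (> 1) → illicit
No form is licit → 0.

0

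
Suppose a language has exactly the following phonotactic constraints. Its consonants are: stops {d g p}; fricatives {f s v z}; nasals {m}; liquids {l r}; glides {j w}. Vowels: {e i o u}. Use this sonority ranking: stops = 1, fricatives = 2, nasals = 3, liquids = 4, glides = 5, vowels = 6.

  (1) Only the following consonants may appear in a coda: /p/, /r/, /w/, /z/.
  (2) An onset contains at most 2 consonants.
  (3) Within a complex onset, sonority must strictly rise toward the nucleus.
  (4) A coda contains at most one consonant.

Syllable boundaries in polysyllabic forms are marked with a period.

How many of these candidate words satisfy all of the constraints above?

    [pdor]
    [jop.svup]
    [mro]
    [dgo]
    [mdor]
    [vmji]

[pdor] — violates constraint 3: syllable 1 onset /pd/: /p/ (stop, 1) → /d/ (stop, 1) does not rise → illicit
[jop.svup] — violates constraint 3: syllable 2 onset /sv/: /s/ (fricative, 2) → /v/ (fricative, 2) does not rise → illicit
[mro] — σ1 onset /mr/ (3→4 rises), coda /∅/ ok → licit
[dgo] — violates constraint 3: syllable 1 onset /dg/: /d/ (stop, 1) → /g/ (stop, 1) does not rise → illicit
[mdor] — violates constraint 3: syllable 1 onset /md/: /m/ (nasal, 3) → /d/ (stop, 1) does not rise → illicit
[vmji] — violates constraint 2: syllable 1 onset /vmj/ has 3 consonants (> 2) → illicit
Licit: [mro] → 1.

1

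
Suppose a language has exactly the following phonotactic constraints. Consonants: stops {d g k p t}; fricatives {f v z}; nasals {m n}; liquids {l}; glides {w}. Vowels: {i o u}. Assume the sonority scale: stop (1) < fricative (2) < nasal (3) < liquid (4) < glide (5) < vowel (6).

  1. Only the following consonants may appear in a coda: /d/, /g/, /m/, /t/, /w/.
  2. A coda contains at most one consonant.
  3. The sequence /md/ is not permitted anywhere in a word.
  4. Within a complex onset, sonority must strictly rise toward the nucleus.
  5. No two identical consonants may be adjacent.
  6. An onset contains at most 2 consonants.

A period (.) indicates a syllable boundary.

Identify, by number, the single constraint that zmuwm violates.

2

zmuwm: syllable 1 coda /wm/ has 2 consonants (> 1).
This is a violation of constraint 2: "A coda contains at most one consonant."
The remaining constraints (1, 3, 4, 5, 6) are satisfied.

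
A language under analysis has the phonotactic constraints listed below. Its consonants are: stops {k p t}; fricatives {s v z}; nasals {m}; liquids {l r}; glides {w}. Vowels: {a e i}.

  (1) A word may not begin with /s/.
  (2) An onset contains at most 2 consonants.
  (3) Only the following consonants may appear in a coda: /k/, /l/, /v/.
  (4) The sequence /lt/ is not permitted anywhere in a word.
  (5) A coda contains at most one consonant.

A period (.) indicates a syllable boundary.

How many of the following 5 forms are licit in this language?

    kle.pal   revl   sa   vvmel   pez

1

kle.pal — σ1 onset /kl/ (2C), coda /∅/ ok; σ2 onset /p/, coda /l/ ok → licit
revl — violates constraint 5: syllable 1 coda /vl/ has 2 consonants (> 1) → illicit
sa — violates constraint 1: word begins with /s/ → illicit
vvmel — violates constraint 2: syllable 1 onset /vvm/ has 3 consonants (> 2) → illicit
pez — violates constraint 3: syllable 1 coda contains /z/, which is not a licensed coda consonant → illicit
Licit: kle.pal → 1.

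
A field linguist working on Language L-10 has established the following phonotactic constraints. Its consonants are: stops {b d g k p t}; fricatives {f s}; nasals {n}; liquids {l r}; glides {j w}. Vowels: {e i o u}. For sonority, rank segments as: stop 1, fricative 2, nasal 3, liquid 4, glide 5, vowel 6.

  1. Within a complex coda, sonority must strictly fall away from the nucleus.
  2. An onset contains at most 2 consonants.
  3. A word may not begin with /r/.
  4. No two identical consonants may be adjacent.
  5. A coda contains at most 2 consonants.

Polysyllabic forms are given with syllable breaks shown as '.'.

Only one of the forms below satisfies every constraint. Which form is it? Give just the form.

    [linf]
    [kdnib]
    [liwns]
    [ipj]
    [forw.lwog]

[linf] — σ1 onset /l/, coda /nf/ (3→2 falls) ok → licit
[kdnib] — violates constraint 2: syllable 1 onset /kdn/ has 3 consonants (> 2) → illicit
[liwns] — violates constraint 5: syllable 1 coda /wns/ has 3 consonants (> 2) → illicit
[ipj] — violates constraint 1: syllable 1 coda /pj/: /p/ (stop, 1) → /j/ (glide, 5) does not fall → illicit
[forw.lwog] — violates constraint 1: syllable 1 coda /rw/: /r/ (liquid, 4) → /w/ (glide, 5) does not fall → illicit

[linf]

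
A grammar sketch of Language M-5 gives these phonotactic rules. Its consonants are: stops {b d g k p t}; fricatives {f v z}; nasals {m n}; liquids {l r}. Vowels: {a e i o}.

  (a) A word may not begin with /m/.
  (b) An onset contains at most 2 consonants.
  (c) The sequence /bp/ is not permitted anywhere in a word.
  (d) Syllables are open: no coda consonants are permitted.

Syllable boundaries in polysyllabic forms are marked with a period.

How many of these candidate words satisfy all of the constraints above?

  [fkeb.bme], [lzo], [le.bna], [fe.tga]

[fkeb.bme] — violates constraint (d): syllable 1 coda /b/ has 1 consonant (> 0) → ill-formed
[lzo] — σ1 onset /lz/ (2C), coda /∅/ ok → well-formed
[le.bna] — σ1 onset /l/, coda /∅/ ok; σ2 onset /bn/ (2C), coda /∅/ ok → well-formed
[fe.tga] — σ1 onset /f/, coda /∅/ ok; σ2 onset /tg/ (2C), coda /∅/ ok → well-formed
Well-formed: [lzo], [le.bna], [fe.tga] → 3.

3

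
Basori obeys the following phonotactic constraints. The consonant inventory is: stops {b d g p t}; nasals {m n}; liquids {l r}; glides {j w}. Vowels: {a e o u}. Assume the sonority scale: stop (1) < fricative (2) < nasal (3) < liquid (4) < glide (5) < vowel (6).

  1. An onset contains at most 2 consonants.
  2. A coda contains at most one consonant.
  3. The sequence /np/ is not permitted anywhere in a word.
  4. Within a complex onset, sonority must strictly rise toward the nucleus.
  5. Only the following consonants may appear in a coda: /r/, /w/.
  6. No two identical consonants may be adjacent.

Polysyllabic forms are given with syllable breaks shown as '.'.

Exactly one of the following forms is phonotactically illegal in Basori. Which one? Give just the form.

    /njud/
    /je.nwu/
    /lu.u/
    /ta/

/njud/ — violates constraint 5: syllable 1 coda contains /d/, which is not a licensed coda consonant → phonotactically illegal
/je.nwu/ — σ1 onset /j/, coda /∅/ ok; σ2 onset /nw/ (3→5 rises), coda /∅/ ok → phonotactically legal
/lu.u/ — σ1 onset /l/, coda /∅/ ok; σ2 onset /∅/, coda /∅/ ok → phonotactically legal
/ta/ — σ1 onset /t/, coda /∅/ ok → phonotactically legal

/njud/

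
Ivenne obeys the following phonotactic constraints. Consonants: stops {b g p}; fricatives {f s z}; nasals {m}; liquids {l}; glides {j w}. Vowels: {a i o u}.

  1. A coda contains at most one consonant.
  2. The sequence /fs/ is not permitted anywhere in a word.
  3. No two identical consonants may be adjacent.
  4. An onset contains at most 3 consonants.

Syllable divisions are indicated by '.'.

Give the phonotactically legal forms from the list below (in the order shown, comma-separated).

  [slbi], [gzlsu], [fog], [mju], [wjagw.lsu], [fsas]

[slbi], [fog], [mju]

[slbi] — σ1 onset /slb/ (3C), coda /∅/ ok → phonotactically legal
[gzlsu] — violates constraint 4: syllable 1 onset /gzls/ has 4 consonants (> 3) → phonotactically illegal
[fog] — σ1 onset /f/, coda /g/ ok → phonotactically legal
[mju] — σ1 onset /mj/ (2C), coda /∅/ ok → phonotactically legal
[wjagw.lsu] — violates constraint 1: syllable 1 coda /gw/ has 2 consonants (> 1) → phonotactically illegal
[fsas] — violates constraint 2: contains banned sequence /fs/ → phonotactically illegal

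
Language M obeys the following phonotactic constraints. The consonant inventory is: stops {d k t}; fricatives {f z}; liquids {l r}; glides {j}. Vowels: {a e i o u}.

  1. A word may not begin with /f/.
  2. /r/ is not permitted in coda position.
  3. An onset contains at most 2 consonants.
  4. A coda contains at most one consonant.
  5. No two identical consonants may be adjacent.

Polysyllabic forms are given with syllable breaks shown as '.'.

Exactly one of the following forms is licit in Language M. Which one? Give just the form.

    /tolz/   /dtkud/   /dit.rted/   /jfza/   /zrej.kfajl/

/tolz/ — violates constraint 4: syllable 1 coda /lz/ has 2 consonants (> 1) → illicit
/dtkud/ — violates constraint 3: syllable 1 onset /dtk/ has 3 consonants (> 2) → illicit
/dit.rted/ — σ1 onset /d/, coda /t/ ok; σ2 onset /rt/ (2C), coda /d/ ok → licit
/jfza/ — violates constraint 3: syllable 1 onset /jfz/ has 3 consonants (> 2) → illicit
/zrej.kfajl/ — violates constraint 4: syllable 2 coda /jl/ has 2 consonants (> 1) → illicit

/dit.rted/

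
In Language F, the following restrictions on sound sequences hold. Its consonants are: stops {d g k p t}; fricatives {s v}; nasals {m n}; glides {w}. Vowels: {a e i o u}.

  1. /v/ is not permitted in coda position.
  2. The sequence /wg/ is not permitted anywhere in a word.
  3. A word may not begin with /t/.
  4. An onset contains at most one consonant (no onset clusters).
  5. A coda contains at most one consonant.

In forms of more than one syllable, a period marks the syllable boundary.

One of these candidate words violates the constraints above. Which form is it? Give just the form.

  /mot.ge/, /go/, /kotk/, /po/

/kotk/

/mot.ge/ — σ1 onset /m/, coda /t/ ok; σ2 onset /g/, coda /∅/ ok → phonotactically legal
/go/ — σ1 onset /g/, coda /∅/ ok → phonotactically legal
/kotk/ — violates constraint 5: syllable 1 coda /tk/ has 2 consonants (> 1) → phonotactically illegal
/po/ — σ1 onset /p/, coda /∅/ ok → phonotactically legal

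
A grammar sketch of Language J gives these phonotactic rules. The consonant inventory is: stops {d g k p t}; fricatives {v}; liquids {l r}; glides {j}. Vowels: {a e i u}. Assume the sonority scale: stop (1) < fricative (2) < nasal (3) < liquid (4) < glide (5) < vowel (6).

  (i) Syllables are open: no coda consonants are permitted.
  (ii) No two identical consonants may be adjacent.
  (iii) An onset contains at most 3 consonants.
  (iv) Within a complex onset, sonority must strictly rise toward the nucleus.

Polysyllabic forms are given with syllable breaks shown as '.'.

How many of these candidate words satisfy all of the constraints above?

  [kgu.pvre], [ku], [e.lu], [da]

[kgu.pvre] — violates constraint (iv): syllable 1 onset /kg/: /k/ (stop, 1) → /g/ (stop, 1) does not rise → not permitted
[ku] — σ1 onset /k/, coda /∅/ ok → permitted
[e.lu] — σ1 onset /∅/, coda /∅/ ok; σ2 onset /l/, coda /∅/ ok → permitted
[da] — σ1 onset /d/, coda /∅/ ok → permitted
Permitted: [ku], [e.lu], [da] → 3.

3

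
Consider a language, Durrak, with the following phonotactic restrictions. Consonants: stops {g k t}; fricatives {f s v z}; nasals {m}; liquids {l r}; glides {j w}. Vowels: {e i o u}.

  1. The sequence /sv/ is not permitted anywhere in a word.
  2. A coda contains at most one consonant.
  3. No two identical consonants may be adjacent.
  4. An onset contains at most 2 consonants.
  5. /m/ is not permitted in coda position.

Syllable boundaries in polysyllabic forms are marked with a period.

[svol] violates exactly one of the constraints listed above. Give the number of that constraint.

1

[svol]: contains banned sequence /sv/.
This is a violation of constraint 1: "The sequence /sv/ is not permitted anywhere in a word."
The remaining constraints (2, 3, 4, 5) are satisfied.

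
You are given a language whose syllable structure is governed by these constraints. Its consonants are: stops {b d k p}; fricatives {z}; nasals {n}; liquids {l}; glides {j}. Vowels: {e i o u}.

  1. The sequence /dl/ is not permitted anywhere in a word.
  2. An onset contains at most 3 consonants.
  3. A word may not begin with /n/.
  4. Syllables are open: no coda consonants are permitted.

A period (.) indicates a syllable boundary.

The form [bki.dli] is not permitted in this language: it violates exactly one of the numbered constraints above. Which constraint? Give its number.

1

[bki.dli]: contains banned sequence /dl/.
This is a violation of constraint 1: "The sequence /dl/ is not permitted anywhere in a word."
The remaining constraints (2, 3, 4) are satisfied.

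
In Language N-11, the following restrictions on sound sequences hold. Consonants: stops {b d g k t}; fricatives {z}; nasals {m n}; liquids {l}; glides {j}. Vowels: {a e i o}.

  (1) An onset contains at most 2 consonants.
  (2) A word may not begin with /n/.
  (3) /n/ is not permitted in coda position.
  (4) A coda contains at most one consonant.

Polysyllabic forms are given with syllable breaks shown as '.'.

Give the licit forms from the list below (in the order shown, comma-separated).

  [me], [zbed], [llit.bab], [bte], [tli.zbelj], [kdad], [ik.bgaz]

[me] — σ1 onset /m/, coda /∅/ ok → licit
[zbed] — σ1 onset /zb/ (2C), coda /d/ ok → licit
[llit.bab] — σ1 onset /ll/ (2C), coda /t/ ok; σ2 onset /b/, coda /b/ ok → licit
[bte] — σ1 onset /bt/ (2C), coda /∅/ ok → licit
[tli.zbelj] — violates constraint 4: syllable 2 coda /lj/ has 2 consonants (> 1) → illicit
[kdad] — σ1 onset /kd/ (2C), coda /d/ ok → licit
[ik.bgaz] — σ1 onset /∅/, coda /k/ ok; σ2 onset /bg/ (2C), coda /z/ ok → licit

[me], [zbed], [llit.bab], [bte], [kdad], [ik.bgaz]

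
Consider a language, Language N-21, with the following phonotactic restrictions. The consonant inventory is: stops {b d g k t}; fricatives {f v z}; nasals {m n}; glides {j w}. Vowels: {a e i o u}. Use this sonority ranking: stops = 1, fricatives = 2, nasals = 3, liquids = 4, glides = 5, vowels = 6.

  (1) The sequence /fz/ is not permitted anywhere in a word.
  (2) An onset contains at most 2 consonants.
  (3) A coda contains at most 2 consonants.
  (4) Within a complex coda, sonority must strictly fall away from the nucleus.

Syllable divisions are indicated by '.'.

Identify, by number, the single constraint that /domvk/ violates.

/domvk/: syllable 1 coda /mvk/ has 3 consonants (> 2).
This is a violation of constraint 3: "A coda contains at most 2 consonants."
The remaining constraints (1, 2, 4) are satisfied.

3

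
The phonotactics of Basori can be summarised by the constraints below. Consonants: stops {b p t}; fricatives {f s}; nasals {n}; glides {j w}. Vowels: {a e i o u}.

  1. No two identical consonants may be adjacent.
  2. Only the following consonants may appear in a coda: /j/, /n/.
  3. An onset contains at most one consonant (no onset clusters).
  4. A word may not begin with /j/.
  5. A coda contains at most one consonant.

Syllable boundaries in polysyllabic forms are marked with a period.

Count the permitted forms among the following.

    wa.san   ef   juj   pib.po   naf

wa.san — σ1 onset /w/, coda /∅/ ok; σ2 onset /s/, coda /n/ ok → permitted
ef — violates constraint 2: syllable 1 coda contains /f/, which is not a licensed coda consonant → not permitted
juj — violates constraint 4: word begins with /j/ → not permitted
pib.po — violates constraint 2: syllable 1 coda contains /b/, which is not a licensed coda consonant → not permitted
naf — violates constraint 2: syllable 1 coda contains /f/, which is not a licensed coda consonant → not permitted
Permitted: wa.san → 1.

1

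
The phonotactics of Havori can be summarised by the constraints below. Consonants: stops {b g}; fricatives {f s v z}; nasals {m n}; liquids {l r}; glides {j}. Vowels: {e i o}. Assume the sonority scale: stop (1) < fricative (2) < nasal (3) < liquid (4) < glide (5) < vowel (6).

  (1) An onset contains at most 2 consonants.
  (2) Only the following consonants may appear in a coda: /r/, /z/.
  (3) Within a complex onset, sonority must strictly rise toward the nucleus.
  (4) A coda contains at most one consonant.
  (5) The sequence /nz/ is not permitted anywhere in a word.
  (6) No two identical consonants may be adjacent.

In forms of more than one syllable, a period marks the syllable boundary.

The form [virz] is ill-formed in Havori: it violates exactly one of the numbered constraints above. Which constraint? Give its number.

4

[virz]: syllable 1 coda /rz/ has 2 consonants (> 1).
This is a violation of constraint 4: "A coda contains at most one consonant."
The remaining constraints (1, 2, 3, 5, 6) are satisfied.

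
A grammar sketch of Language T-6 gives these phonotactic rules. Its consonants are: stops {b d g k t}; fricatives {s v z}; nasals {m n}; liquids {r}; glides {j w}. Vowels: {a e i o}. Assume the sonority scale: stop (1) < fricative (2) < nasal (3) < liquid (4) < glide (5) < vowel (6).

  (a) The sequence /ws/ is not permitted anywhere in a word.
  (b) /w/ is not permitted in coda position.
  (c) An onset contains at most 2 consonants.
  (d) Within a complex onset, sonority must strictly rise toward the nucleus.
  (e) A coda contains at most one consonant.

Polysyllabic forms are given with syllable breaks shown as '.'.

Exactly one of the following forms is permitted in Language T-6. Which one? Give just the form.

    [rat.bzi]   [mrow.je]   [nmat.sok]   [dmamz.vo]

[rat.bzi]

[rat.bzi] — σ1 onset /r/, coda /t/ ok; σ2 onset /bz/ (1→2 rises), coda /∅/ ok → permitted
[mrow.je] — violates constraint (b): syllable 1 coda contains /w/ → not permitted
[nmat.sok] — violates constraint (d): syllable 1 onset /nm/: /n/ (nasal, 3) → /m/ (nasal, 3) does not rise → not permitted
[dmamz.vo] — violates constraint (e): syllable 1 coda /mz/ has 2 consonants (> 1) → not permitted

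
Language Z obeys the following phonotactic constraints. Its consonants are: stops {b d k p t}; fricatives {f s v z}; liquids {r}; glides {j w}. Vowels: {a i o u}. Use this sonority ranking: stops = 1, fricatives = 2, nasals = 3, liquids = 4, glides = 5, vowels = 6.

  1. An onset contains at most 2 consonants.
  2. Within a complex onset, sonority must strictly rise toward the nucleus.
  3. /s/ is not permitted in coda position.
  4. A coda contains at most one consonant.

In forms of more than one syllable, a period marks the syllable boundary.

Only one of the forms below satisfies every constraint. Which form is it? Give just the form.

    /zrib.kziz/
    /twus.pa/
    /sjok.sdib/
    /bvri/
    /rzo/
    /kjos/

/zrib.kziz/ — σ1 onset /zr/ (2→4 rises), coda /b/ ok; σ2 onset /kz/ (1→2 rises), coda /z/ ok → well-formed
/twus.pa/ — violates constraint 3: syllable 1 coda contains /s/ → ill-formed
/sjok.sdib/ — violates constraint 2: syllable 2 onset /sd/: /s/ (fricative, 2) → /d/ (stop, 1) does not rise → ill-formed
/bvri/ — violates constraint 1: syllable 1 onset /bvr/ has 3 consonants (> 2) → ill-formed
/rzo/ — violates constraint 2: syllable 1 onset /rz/: /r/ (liquid, 4) → /z/ (fricative, 2) does not rise → ill-formed
/kjos/ — violates constraint 3: syllable 1 coda contains /s/ → ill-formed

/zrib.kziz/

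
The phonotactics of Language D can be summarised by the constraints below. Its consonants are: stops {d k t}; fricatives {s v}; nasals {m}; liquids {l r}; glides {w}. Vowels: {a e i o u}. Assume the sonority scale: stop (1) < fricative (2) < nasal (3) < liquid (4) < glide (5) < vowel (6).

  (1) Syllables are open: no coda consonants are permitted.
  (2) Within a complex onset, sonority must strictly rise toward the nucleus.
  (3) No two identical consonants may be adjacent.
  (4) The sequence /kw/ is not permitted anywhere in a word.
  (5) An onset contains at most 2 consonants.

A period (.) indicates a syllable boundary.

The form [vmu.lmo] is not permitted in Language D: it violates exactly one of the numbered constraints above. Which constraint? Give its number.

[vmu.lmo]: syllable 2 onset /lm/: /l/ (liquid, 4) → /m/ (nasal, 3) does not rise.
This is a violation of constraint 2: "Within a complex onset, sonority must strictly rise toward the nucleus."
The remaining constraints (1, 3, 4, 5) are satisfied.

2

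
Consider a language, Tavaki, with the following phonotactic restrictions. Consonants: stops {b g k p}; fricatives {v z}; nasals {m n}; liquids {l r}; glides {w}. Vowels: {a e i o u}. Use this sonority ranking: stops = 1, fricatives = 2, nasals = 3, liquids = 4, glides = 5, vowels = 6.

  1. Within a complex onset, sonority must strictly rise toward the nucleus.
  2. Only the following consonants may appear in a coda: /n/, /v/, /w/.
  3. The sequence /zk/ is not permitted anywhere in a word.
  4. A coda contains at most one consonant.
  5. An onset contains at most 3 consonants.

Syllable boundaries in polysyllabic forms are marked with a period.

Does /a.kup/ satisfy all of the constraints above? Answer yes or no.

/a.kup/ — violates constraint 2: syllable 2 coda contains /p/, which is not a licensed coda consonant → not permitted

no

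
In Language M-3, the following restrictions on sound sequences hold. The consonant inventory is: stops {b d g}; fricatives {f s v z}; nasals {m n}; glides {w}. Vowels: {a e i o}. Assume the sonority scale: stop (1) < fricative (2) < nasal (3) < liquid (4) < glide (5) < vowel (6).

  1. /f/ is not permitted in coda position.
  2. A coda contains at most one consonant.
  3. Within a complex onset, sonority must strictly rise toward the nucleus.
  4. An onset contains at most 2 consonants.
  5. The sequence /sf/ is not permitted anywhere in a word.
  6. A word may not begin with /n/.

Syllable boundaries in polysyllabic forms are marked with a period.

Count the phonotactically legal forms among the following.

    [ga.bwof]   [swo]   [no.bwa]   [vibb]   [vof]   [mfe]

[ga.bwof] — violates constraint 1: syllable 2 coda contains /f/ → phonotactically illegal
[swo] — σ1 onset /sw/ (2→5 rises), coda /∅/ ok → phonotactically legal
[no.bwa] — violates constraint 6: word begins with /n/ → phonotactically illegal
[vibb] — violates constraint 2: syllable 1 coda /bb/ has 2 consonants (> 1) → phonotactically illegal
[vof] — violates constraint 1: syllable 1 coda contains /f/ → phonotactically illegal
[mfe] — violates constraint 3: syllable 1 onset /mf/: /m/ (nasal, 3) → /f/ (fricative, 2) does not rise → phonotactically illegal
Phonotactically legal: [swo] → 1.

1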